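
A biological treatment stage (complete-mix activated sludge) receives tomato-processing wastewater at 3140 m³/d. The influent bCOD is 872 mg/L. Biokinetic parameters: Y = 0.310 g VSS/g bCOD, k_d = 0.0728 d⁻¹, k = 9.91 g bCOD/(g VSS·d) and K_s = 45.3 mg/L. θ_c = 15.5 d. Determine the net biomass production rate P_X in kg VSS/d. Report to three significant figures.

P_X ≈ 398 kg VSS/d

For a completely mixed reactor with recycle the Lawrence–McCarty relation gives S = K_s·(1 + k_d·θ_c) / [θ_c·(Y·k − k_d) − 1] = 45.3 × (1 + 0.0728 × 15.5) / [15.5 × (0.310 × 9.91 − 0.0728) − 1] = 96.42 / 45.49 = 2.120 mg/L.
Correct the yield for decay: Y_obs = Y/(1 + k_d θ_c) = 0.310 / (1 + 0.0728 × 15.5) = 0.310 / 2.128 = 0.1456.
Q·(S₀ − S) = 3140 × (872 − 2.12) × 10⁻³ = 2731 kg/d removed.
Biomass produced: P_X = Y_obs·Q·ΔS = 0.1456 × 2731 ≈ 397.8 kg VSS/d.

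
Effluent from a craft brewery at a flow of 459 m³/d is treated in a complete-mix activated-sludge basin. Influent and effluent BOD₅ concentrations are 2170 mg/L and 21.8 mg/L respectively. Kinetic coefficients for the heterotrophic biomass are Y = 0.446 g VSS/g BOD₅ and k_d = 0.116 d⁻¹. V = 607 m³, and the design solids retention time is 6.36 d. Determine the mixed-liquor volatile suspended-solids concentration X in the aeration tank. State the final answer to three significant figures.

X ≈ 2650 mg/L

X = Y·Q·ΔS·θ_c / [V·(1 + k_d θ_c)] = 0.446 × 459 × (2170 − 21.8) × 6.36 / [607 × (1 + 0.116 × 6.36)] = 2652 mg/L.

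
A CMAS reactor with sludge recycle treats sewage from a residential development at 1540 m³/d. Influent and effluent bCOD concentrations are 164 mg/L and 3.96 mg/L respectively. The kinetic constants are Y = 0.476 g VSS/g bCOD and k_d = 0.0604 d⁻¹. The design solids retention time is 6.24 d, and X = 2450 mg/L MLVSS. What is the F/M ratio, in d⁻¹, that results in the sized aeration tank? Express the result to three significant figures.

Rearranging the biomass balance for a CMAS with decay, V = Y·Q·ΔS·θ_c / [X·(1+k_d θ_c)] = 0.476 × 1540 × (164 − 3.96) × 6.24 / [2450 × (1 + 0.0604 × 6.24)] = 7.32×10^5 / 3373 = 217.0 m³.
F/M = applied load / biomass = Q·S₀/(V·X) = 1540 × 164 / (217.0 × 2450) = 0.4750 d⁻¹.

F/M ≈ 0.475 d⁻¹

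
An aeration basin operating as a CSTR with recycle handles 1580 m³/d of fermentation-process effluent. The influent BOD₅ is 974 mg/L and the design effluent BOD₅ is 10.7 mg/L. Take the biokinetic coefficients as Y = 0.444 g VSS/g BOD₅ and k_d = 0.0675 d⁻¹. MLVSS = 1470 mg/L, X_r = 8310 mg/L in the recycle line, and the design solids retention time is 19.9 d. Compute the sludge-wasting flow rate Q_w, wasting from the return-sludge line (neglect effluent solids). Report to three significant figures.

Rearranging the biomass balance for a CMAS with decay, V = Y·Q·ΔS·θ_c / [X·(1+k_d θ_c)] = 0.444 × 1580 × (974 − 10.7) × 19.9 / [1470 × (1 + 0.0675 × 19.9)] = 1.34×10^7 / 3445 = 3904 m³.
Wasting from the return line (neglecting effluent solids): Q_w = V·X / (θ_c·X_r) = 3904 × 1470 / (19.9 × 8310) = 34.70 m³/d.

Q_w ≈ 34.7 m³/d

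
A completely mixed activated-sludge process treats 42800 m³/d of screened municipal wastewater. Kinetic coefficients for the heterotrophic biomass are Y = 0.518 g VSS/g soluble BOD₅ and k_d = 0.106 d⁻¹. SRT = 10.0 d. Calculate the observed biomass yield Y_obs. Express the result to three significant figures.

The observed yield is Y_obs = Y/(1 + k_d·θ_c) = 0.518 / (1 + 0.106 × 10.0) = 0.518 / 2.060 = 0.2515 g VSS per g soluble BOD₅ removed.

Y_obs ≈ 0.251 g VSS/g soluble BOD₅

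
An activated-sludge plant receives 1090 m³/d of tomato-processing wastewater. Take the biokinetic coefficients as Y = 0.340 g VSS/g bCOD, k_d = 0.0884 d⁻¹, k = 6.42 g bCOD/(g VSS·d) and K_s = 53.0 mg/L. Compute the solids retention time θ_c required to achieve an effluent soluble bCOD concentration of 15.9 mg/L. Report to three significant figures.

At the target effluent, Y k S/(K_s+S) = 0.340×6.42×15.9/68.90 = 0.5037 d⁻¹.
θ_c = 1/(μ − k_d) = 1/(0.5037 − 0.0884) = 1/0.4153 = 2.408 d.

θ_c ≈ 2.41 d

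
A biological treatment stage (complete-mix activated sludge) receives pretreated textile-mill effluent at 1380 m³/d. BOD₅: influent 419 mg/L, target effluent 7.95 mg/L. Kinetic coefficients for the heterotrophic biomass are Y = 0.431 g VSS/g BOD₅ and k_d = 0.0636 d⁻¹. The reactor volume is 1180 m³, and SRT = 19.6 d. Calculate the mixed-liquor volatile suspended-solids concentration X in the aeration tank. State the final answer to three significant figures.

X ≈ 1810 mg/L

Solving the biomass balance for X: X = Y Q (S₀−S) θ_c / [V (1+k_d θ_c)] = 0.431 × 1380 × (419 − 7.95) × 19.6 / [1180 × (1 + 0.0636 × 19.6)] = 1808 mg/L.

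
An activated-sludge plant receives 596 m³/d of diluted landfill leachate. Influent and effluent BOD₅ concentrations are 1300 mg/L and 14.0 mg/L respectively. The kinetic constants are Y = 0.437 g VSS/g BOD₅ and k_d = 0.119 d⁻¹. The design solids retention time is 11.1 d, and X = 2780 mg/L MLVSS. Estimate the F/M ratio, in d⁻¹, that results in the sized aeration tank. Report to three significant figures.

F/M ≈ 0.484 d⁻¹

Steady-state biomass mass balance: V·X·(1 + k_d·θ_c) = Y·Q·(S₀ − S)·θ_c, so V = 0.437 × 596 × (1300 − 14.0) × 11.1 / [2780 × (1 + 0.119 × 11.1)] = 3.72×10^6 / 6452 = 576.2 m³.
F/M = Q·S₀ / (V·X) = 596 × 1300 / (576.2 × 2780) = 0.4837 g BOD₅·(g VSS·d)⁻¹.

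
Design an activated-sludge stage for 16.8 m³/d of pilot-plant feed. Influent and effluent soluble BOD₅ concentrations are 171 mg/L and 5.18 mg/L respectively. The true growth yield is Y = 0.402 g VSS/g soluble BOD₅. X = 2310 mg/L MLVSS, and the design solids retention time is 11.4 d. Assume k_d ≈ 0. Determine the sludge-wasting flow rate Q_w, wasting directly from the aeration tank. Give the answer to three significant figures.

V·X = Y·Q·ΔS·θ_c gives V = 0.402 × 16.8 × (171 − 5.18) × 11.4 / 2310 = 5.527 m³.
For wasting at MLVSS concentration, Q_w = V/θ_c = 5.527/11.4 = 0.4848 m³/d.

Q_w ≈ 0.485 m³/d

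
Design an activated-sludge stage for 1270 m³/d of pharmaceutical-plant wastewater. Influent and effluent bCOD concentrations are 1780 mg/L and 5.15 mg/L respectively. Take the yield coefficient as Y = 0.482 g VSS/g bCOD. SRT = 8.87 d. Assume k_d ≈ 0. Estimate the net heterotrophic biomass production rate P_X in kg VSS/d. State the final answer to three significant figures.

P_X ≈ 1090 kg VSS/d

Since k_d ≈ 0, Y_obs = Y = 0.482 g VSS/g bCOD.
Q·(S₀ − S) = 1270 × (1780 − 5.15) × 10⁻³ = 2254 kg/d removed.
So the net sludge growth is P_X = 0.4820 × 2254 = 1086 kg VSS/d.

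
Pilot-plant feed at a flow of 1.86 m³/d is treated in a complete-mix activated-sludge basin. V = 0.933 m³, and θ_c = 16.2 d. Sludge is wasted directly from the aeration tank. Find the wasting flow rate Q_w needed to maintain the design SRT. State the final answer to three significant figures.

With mixed-liquor wasting, θ_c = V/Q_w, so Q_w = V/θ_c = 0.9330/16.2 = 0.05759 m³/d.

Q_w ≈ 0.0576 m³/d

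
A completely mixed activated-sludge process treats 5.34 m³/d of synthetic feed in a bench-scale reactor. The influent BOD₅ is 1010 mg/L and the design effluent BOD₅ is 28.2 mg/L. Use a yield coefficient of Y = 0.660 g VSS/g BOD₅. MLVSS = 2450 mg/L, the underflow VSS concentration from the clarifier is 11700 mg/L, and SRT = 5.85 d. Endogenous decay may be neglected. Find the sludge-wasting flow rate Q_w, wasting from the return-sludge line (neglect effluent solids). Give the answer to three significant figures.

V·X = Y·Q·ΔS·θ_c gives V = 0.660 × 5.34 × (1010 − 28.2) × 5.85 / 2450 = 8.262 m³.
θ_c = V·X/(Q_w·X_r) when wasting from the recycle, so Q_w = V·X/(θ_c·X_r) = 8.262 × 2450 / (5.85 × 11700) = 0.2957 m³/d.

Q_w ≈ 0.296 m³/d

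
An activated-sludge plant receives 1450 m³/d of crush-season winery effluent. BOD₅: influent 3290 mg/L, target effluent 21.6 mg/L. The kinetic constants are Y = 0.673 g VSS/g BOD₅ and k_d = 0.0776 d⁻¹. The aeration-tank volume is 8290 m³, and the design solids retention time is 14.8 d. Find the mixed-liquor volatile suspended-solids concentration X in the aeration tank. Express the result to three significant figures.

X = Y·Q·ΔS·θ_c / [V·(1 + k_d θ_c)] = 0.673 × 1450 × (3290 − 21.6) × 14.8 / [8290 × (1 + 0.0776 × 14.8)] = 2650 mg/L.

X ≈ 2650 mg/L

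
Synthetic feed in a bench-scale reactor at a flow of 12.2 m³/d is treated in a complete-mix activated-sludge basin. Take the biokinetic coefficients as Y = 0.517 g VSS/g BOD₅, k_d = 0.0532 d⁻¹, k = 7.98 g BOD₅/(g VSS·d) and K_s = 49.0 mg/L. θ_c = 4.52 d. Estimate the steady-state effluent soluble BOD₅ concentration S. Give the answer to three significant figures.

S ≈ 3.49 mg/L

Effluent substrate depends only on kinetics and SRT: S = K_s(1 + k_d θ_c) / [θ_c(Yk − k_d) − 1] = 49.0 × (1 + 0.0532 × 4.52) / [4.52 × (0.517 × 7.98 − 0.0532) − 1] = 60.78 / 17.41 = 3.492 mg/L.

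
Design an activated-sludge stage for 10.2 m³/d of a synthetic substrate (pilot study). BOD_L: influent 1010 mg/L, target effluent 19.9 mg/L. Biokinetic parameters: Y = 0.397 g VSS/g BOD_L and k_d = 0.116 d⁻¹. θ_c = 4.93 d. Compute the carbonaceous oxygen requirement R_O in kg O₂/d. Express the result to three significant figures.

R_O ≈ 6.48 kg O₂/d

Observed yield with endogenous decay: Y_obs = Y / (1 + k_d·θ_c) = 0.397 / (1 + 0.116 × 4.93) = 0.397 / 1.572 = 0.2526 g VSS/g BOD_L.
Q·(S₀ − S) = 10.2 × (1010 − 19.9) × 10⁻³ = 10.10 kg/d removed.
Biomass synthesised: P_X = Y_obs × 10.10 = 2.551 kg VSS/d.
R_O = Q·(S₀ − S) − 1.42·P_X = 10.10 − 1.42 × 2.551 = 6.477 kg O₂/d.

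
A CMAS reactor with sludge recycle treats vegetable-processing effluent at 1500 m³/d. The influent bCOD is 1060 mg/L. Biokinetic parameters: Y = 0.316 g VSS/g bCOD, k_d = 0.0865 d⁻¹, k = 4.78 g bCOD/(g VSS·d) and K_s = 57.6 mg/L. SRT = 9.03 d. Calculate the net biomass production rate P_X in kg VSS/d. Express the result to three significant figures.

P_X ≈ 280 kg VSS/d

From the Monod/SRT balance for a CMAS, S = K_s·(1+k_d θ_c)/[θ_c·(Y k − k_d) − 1] = 57.6 × (1 + 0.0865 × 9.03) / [9.03 × (0.316 × 4.78 − 0.0865) − 1] = 102.6 / 11.86 = 8.651 mg/L.
Correct the yield for decay: Y_obs = Y/(1 + k_d θ_c) = 0.316 / (1 + 0.0865 × 9.03) = 0.316 / 1.781 = 0.1774.
Q·(S₀ − S) = 1500 × (1060 − 8.65) × 10⁻³ = 1577 kg/d removed.
So the net sludge growth is P_X = 0.1774 × 1577 = 279.8 kg VSS/d.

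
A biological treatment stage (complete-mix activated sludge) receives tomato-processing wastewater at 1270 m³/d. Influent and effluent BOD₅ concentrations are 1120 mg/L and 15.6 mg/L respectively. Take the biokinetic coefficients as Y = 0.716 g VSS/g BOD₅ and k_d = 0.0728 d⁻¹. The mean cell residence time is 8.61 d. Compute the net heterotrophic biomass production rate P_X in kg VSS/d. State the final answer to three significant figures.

Y_obs = Y / (1 + k_d θ_c) = 0.716 / (1 + 0.0728 × 8.61) = 0.716 / 1.627 = 0.4401.
Substrate removed = Q·(S₀ − S) = 1270 m³/d × (1120 − 15.6) g/m³ = 1.4×10^6 g/d = 1403 kg/d.
So the net sludge growth is P_X = 0.4401 × 1403 = 617.3 kg VSS/d.

P_X ≈ 617 kg VSS/d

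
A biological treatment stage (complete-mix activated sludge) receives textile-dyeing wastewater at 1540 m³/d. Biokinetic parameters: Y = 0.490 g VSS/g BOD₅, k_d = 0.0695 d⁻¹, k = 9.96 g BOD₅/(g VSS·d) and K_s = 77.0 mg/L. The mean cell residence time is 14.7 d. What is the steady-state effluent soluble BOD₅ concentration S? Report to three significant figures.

S ≈ 2.23 mg/L

For a completely mixed reactor with recycle the Lawrence–McCarty relation gives S = K_s·(1 + k_d·θ_c) / [θ_c·(Y·k − k_d) − 1] = 77.0 × (1 + 0.0695 × 14.7) / [14.7 × (0.490 × 9.96 − 0.0695) − 1] = 155.7 / 69.72 = 2.233 mg/L.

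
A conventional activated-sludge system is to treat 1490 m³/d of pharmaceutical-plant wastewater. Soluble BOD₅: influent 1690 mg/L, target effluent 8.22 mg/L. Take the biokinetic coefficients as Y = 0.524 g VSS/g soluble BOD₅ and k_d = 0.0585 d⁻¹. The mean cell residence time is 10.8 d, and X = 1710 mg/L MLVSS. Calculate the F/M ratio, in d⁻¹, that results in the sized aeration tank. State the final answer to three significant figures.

Steady-state biomass mass balance: V·X·(1 + k_d·θ_c) = Y·Q·(S₀ − S)·θ_c, so V = 0.524 × 1490 × (1690 − 8.22) × 10.8 / [1710 × (1 + 0.0585 × 10.8)] = 1.42×10^7 / 2790 = 5082 m³.
F/M = applied load / biomass = Q·S₀/(V·X) = 1490 × 1690 / (5082 × 1710) = 0.2898 d⁻¹.

F/M ≈ 0.290 d⁻¹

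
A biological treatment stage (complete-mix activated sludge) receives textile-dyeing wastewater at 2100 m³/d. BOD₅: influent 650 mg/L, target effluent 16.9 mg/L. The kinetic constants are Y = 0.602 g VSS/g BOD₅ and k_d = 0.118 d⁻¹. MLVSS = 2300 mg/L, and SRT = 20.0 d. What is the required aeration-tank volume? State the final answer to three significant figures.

V ≈ 2070 m³

Rearranging the biomass balance for a CMAS with decay, V = Y·Q·ΔS·θ_c / [X·(1+k_d θ_c)] = 0.602 × 2100 × (650 − 16.9) × 20.0 / [2300 × (1 + 0.118 × 20.0)] = 1.6×10^7 / 7728 = 2071 m³.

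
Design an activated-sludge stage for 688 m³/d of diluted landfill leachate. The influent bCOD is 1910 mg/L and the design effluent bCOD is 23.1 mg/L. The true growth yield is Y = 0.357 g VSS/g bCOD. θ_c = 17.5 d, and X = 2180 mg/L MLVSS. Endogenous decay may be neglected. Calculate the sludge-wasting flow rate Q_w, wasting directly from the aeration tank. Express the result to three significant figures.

Biomass mass balance (decay neglected): V·X = Y·Q·(S₀ − S)·θ_c, so V = 0.357 × 688 × (1910 − 23.1) × 17.5 / 2180 = 3720 m³.
Wasting from the aeration tank: Q_w = V / θ_c = 3720 / 17.5 = 212.6 m³/d.

Q_w ≈ 213 m³/d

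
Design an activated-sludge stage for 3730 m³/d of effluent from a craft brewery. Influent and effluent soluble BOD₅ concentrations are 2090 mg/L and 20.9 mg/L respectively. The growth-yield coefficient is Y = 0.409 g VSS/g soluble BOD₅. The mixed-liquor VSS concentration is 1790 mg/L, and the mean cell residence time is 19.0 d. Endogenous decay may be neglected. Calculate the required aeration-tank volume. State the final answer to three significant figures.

Biomass mass balance (decay neglected): V·X = Y·Q·(S₀ − S)·θ_c, so V = 0.409 × 3730 × (2090 − 20.9) × 19.0 / 1790 = 33505 m³.

V ≈ 33500 m³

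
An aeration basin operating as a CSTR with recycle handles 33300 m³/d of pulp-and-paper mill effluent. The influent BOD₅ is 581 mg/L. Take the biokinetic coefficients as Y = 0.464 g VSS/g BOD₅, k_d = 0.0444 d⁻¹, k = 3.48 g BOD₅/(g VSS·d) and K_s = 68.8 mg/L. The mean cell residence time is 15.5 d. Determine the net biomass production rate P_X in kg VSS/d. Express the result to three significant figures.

P_X ≈ 5270 kg VSS/d

For a completely mixed reactor with recycle the Lawrence–McCarty relation gives S = K_s·(1 + k_d·θ_c) / [θ_c·(Y·k − k_d) − 1] = 68.8 × (1 + 0.0444 × 15.5) / [15.5 × (0.464 × 3.48 − 0.0444) − 1] = 116.1 / 23.34 = 4.976 mg/L.
Y_obs = Y / (1 + k_d θ_c) = 0.464 / (1 + 0.0444 × 15.5) = 0.464 / 1.688 = 0.2748.
Mass of BOD₅ removed per day: Q(S₀ − S) = 33300 × 576.0 g/m³ = 19181 kg/d.
Biomass produced: P_X = Y_obs·Q·ΔS = 0.2748 × 19181 ≈ 5272 kg VSS/d.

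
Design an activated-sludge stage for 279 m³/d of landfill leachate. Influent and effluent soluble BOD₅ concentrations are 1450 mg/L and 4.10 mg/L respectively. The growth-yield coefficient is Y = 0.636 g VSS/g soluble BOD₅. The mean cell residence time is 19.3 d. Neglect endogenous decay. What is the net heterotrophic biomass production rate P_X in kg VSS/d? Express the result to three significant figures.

With endogenous decay neglected, the observed yield equals the true yield: Y_obs = Y = 0.636 g VSS/g soluble BOD₅.
Q·(S₀ − S) = 279 × (1450 − 4.10) × 10⁻³ = 403.4 kg/d removed.
P_X = Y_obs · Q(S₀ − S) = 0.6360 × 403.4 = 256.6 kg VSS/d.

P_X ≈ 257 kg VSS/d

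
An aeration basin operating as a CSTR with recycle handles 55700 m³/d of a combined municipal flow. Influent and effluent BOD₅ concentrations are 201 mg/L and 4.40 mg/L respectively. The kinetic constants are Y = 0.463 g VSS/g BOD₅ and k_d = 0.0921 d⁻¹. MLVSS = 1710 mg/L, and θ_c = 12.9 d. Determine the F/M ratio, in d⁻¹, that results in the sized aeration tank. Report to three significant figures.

F/M ≈ 0.375 d⁻¹

Rearranging the biomass balance for a CMAS with decay, V = Y·Q·ΔS·θ_c / [X·(1+k_d θ_c)] = 0.463 × 55700 × (201 − 4.40) × 12.9 / [1710 × (1 + 0.0921 × 12.9)] = 6.54×10^7 / 3742 = 17480 m³.
Food-to-microorganism ratio F/M = Q S₀ / (V X) = 55700 × 201 / (17480 × 1710) = 0.3745 d⁻¹.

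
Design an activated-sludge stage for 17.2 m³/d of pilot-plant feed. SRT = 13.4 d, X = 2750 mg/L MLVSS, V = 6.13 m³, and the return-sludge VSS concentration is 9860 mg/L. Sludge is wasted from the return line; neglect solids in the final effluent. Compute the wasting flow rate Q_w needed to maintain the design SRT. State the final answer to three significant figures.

θ_c = V·X/(Q_w·X_r) when wasting from the recycle, so Q_w = V·X/(θ_c·X_r) = 6.130 × 2750 / (13.4 × 9860) = 0.1276 m³/d.

Q_w ≈ 0.128 m³/d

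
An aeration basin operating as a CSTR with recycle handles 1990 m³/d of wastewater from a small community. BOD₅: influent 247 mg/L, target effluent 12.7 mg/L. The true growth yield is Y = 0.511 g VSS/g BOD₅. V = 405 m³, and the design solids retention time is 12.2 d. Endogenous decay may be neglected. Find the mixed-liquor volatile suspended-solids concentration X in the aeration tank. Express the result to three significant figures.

X ≈ 7180 mg/L

Without decay, X = Y Q (S₀−S) θ_c / V = 0.511 × 1990 × (247 − 12.7) × 12.2 / 405 = 7177 mg/L.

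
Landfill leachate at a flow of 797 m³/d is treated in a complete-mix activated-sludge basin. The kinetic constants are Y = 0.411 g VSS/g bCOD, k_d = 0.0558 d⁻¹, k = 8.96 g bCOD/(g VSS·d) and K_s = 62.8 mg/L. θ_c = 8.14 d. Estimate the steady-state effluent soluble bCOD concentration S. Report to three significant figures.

Effluent substrate depends only on kinetics and SRT: S = K_s(1 + k_d θ_c) / [θ_c(Yk − k_d) − 1] = 62.8 × (1 + 0.0558 × 8.14) / [8.14 × (0.411 × 8.96 − 0.0558) − 1] = 91.32 / 28.52 = 3.202 mg/L.

S ≈ 3.20 mg/L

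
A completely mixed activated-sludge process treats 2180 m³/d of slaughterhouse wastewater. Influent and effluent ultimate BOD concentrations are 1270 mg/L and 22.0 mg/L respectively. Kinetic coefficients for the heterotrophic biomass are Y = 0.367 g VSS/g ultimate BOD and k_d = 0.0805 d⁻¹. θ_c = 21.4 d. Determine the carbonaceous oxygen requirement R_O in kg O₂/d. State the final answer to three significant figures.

R_O ≈ 2200 kg O₂/d

Observed yield with endogenous decay: Y_obs = Y / (1 + k_d·θ_c) = 0.367 / (1 + 0.0805 × 21.4) = 0.367 / 2.723 = 0.1348 g VSS/g ultimate BOD.
Q·(S₀ − S) = 2180 × (1270 − 22.0) × 10⁻³ = 2721 kg/d removed.
Net sludge production P_X = 0.1348 × 2721 = 366.7 kg VSS/d.
Carbonaceous O₂ demand = substrate oxidised − cell-mass equivalent = 2721 − 1.42 × 366.7 = 2200 kg O₂/d.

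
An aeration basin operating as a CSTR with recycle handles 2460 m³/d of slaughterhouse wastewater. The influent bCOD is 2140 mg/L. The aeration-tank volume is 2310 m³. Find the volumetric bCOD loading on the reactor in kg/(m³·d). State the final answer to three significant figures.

Applied bCOD load per unit volume = Q·S₀/V = (2460 × 2140/1000)/2310 = 2.279 kg bCOD·m⁻³·d⁻¹.

L_v ≈ 2.28 kg bCOD/(m³·d)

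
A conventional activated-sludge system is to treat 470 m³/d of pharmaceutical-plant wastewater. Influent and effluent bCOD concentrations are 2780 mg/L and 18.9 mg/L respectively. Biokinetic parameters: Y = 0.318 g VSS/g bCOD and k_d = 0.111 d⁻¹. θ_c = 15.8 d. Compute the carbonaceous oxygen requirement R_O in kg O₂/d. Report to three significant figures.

Correct the yield for decay: Y_obs = Y/(1 + k_d θ_c) = 0.318 / (1 + 0.111 × 15.8) = 0.318 / 2.754 = 0.1155.
ΔS = 2780 − 18.9 = 2761 mg/L, so the substrate removal rate is 470 × 2761/1000 = 1298 kg bCOD/d.
Net sludge production P_X = 0.1155 × 1298 = 149.9 kg VSS/d.
Carbonaceous O₂ demand = substrate oxidised − cell-mass equivalent = 1298 − 1.42 × 149.9 = 1085 kg O₂/d.

R_O ≈ 1080 kg O₂/d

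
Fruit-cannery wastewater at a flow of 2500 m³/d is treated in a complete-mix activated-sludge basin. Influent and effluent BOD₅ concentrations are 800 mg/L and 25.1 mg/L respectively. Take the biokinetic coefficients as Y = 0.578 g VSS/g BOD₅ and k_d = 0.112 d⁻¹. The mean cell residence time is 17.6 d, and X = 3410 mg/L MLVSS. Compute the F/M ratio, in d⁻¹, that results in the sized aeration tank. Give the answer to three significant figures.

F/M ≈ 0.302 d⁻¹

Steady-state biomass mass balance: V·X·(1 + k_d·θ_c) = Y·Q·(S₀ − S)·θ_c, so V = 0.578 × 2500 × (800 − 25.1) × 17.6 / [3410 × (1 + 0.112 × 17.6)] = 1.97×10^7 / 10132 = 1945 m³.
F/M = Q·S₀ / (V·X) = 2500 × 800 / (1945 × 3410) = 0.3015 g BOD₅·(g VSS·d)⁻¹.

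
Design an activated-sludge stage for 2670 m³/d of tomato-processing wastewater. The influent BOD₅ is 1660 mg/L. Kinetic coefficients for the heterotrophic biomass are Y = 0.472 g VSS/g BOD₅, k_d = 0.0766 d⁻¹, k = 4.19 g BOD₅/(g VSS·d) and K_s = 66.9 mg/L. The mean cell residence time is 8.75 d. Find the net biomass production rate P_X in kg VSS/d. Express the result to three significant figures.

P_X ≈ 1250 kg VSS/d

From the Monod/SRT balance for a CMAS, S = K_s·(1+k_d θ_c)/[θ_c·(Y k − k_d) − 1] = 66.9 × (1 + 0.0766 × 8.75) / [8.75 × (0.472 × 4.19 − 0.0766) − 1] = 111.7 / 15.63 = 7.147 mg/L.
Correct the yield for decay: Y_obs = Y/(1 + k_d θ_c) = 0.472 / (1 + 0.0766 × 8.75) = 0.472 / 1.670 = 0.2826.
Q·(S₀ − S) = 2670 × (1660 − 7.15) × 10⁻³ = 4413 kg/d removed.
Net biomass production P_X = Y_obs × Q·(S₀ − S) = 0.2826 × 4413 = 1247 kg VSS/d.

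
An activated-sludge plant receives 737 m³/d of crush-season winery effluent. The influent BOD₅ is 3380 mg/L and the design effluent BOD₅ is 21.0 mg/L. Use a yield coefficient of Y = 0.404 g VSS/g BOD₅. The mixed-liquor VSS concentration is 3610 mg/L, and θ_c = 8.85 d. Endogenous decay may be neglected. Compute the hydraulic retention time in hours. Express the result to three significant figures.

Biomass mass balance (decay neglected): V·X = Y·Q·(S₀ − S)·θ_c, so V = 0.404 × 737 × (3380 − 21.0) × 8.85 / 3610 = 2452 m³.
HRT = V/Q = 2452 m³ / 737 m³·d⁻¹ = 3.327 d × 24 = 79.84 h.

τ ≈ 79.8 h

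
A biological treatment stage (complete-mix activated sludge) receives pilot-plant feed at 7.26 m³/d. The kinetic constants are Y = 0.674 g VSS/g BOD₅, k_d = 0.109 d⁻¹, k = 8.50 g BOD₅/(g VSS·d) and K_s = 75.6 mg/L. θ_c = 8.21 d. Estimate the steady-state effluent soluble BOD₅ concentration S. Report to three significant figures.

S ≈ 3.17 mg/L

Effluent substrate depends only on kinetics and SRT: S = K_s(1 + k_d θ_c) / [θ_c(Yk − k_d) − 1] = 75.6 × (1 + 0.109 × 8.21) / [8.21 × (0.674 × 8.50 − 0.109) − 1] = 143.3 / 45.14 = 3.174 mg/L.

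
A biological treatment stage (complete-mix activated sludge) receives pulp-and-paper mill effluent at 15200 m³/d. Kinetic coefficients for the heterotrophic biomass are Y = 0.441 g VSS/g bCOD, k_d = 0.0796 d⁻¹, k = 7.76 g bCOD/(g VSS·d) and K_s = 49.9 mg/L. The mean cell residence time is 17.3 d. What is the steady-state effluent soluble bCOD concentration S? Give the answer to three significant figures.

For a completely mixed reactor with recycle the Lawrence–McCarty relation gives S = K_s·(1 + k_d·θ_c) / [θ_c·(Y·k − k_d) − 1] = 49.9 × (1 + 0.0796 × 17.3) / [17.3 × (0.441 × 7.76 − 0.0796) − 1] = 118.6 / 56.83 = 2.087 mg/L.

S ≈ 2.09 mg/L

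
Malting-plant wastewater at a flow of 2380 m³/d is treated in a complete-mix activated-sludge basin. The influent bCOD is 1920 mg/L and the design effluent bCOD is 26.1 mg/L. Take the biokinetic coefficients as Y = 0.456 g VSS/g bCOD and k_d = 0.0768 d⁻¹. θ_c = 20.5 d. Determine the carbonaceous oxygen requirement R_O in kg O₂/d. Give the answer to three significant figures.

Y_obs = Y / (1 + k_d θ_c) = 0.456 / (1 + 0.0768 × 20.5) = 0.456 / 2.574 = 0.1771.
Substrate removed = Q·(S₀ − S) = 2380 m³/d × (1920 − 26.1) g/m³ = 4.51×10^6 g/d = 4507 kg/d.
P_X = Y_obs·Q·(S₀ − S) = 0.1771 × 4507 = 798.4 kg VSS/d.
R_O = Q·ΔS − 1.42 P_X = 4507 − 1134 = 3374 kg O₂/d.

R_O ≈ 3370 kg O₂/d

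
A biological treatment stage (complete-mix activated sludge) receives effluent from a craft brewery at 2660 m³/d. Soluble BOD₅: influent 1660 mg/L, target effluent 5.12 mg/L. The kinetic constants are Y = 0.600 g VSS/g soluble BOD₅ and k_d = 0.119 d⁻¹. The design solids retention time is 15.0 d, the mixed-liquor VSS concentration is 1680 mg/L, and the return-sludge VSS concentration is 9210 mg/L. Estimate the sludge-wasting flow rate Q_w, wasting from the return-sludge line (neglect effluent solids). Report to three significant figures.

From the SRT design equation V = Y Q (S₀−S) θ_c / [X (1 + k_d θ_c)] = 0.600 × 2660 × (1660 − 5.12) × 15.0 / [1680 × (1 + 0.119 × 15.0)] = 3.96×10^7 / 4679 = 8468 m³.
Q_w = (V·X)/(θ_c X_r) = 8468 × 1680 / (15.0 × 9210) = 103.0 m³/d.

Q_w ≈ 103 m³/d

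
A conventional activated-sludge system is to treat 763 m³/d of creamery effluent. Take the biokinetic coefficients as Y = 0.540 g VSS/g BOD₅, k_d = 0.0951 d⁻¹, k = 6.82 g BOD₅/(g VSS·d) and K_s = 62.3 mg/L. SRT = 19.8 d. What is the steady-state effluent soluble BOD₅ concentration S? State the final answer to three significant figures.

S ≈ 2.56 mg/L

Effluent substrate depends only on kinetics and SRT: S = K_s(1 + k_d θ_c) / [θ_c(Yk − k_d) − 1] = 62.3 × (1 + 0.0951 × 19.8) / [19.8 × (0.540 × 6.82 − 0.0951) − 1] = 179.6 / 70.04 = 2.565 mg/L.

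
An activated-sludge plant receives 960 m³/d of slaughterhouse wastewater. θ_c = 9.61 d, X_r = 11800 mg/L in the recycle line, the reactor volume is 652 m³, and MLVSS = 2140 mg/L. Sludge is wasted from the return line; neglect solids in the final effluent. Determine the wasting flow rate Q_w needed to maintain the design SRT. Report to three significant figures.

Q_w = (V·X)/(θ_c X_r) = 652.0 × 2140 / (9.61 × 11800) = 12.30 m³/d.

Q_w ≈ 12.3 m³/d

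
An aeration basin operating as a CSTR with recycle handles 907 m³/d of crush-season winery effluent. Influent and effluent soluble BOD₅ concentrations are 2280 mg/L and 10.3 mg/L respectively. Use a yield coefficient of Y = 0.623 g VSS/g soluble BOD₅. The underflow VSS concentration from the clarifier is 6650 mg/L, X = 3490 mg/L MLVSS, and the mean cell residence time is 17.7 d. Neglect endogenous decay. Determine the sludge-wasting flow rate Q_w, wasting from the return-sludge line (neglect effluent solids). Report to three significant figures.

With k_d = 0 the design equation reduces to V = Y Q (S₀−S) θ_c / X = 0.623 × 907 × (2280 − 10.3) × 17.7 / 3490 = 6504 m³.
θ_c = V·X/(Q_w·X_r) when wasting from the recycle, so Q_w = V·X/(θ_c·X_r) = 6504 × 3490 / (17.7 × 6650) = 192.9 m³/d.

Q_w ≈ 193 m³/d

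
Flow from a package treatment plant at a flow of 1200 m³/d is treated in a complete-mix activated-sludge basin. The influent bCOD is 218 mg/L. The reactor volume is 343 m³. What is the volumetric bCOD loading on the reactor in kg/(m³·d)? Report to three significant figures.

Applied bCOD load per unit volume = Q·S₀/V = (1200 × 218/1000)/343.0 = 0.7627 kg bCOD·m⁻³·d⁻¹.

L_v ≈ 0.763 kg bCOD/(m³·d)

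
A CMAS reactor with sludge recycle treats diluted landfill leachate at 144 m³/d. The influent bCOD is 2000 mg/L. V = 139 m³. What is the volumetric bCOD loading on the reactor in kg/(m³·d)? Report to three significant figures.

L_v ≈ 2.07 kg bCOD/(m³·d)

Volumetric loading L_v = Q·S₀ / V = 144 × 2000 g/m³ / 139.0 m³ = 2072 g/(m³·d) = 2.072 kg bCOD/(m³·d).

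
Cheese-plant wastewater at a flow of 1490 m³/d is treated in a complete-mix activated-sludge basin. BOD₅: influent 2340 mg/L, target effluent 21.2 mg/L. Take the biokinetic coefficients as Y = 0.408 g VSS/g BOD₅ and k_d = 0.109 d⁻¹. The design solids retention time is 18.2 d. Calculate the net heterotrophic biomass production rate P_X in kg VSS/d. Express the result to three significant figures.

Y_obs = Y / (1 + k_d θ_c) = 0.408 / (1 + 0.109 × 18.2) = 0.408 / 2.984 = 0.1367.
Substrate removed = Q·(S₀ − S) = 1490 m³/d × (2340 − 21.2) g/m³ = 3.46×10^6 g/d = 3455 kg/d.
Biomass produced: P_X = Y_obs·Q·ΔS = 0.1367 × 3455 ≈ 472.4 kg VSS/d.

P_X ≈ 472 kg VSS/d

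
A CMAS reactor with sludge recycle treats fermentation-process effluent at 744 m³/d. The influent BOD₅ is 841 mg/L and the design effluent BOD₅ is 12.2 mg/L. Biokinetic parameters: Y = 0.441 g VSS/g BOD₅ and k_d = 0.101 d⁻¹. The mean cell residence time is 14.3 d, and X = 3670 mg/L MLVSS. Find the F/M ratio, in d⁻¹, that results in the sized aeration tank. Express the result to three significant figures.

F/M ≈ 0.393 d⁻¹

Steady-state biomass mass balance: V·X·(1 + k_d·θ_c) = Y·Q·(S₀ − S)·θ_c, so V = 0.441 × 744 × (841 − 12.2) × 14.3 / [3670 × (1 + 0.101 × 14.3)] = 3.89×10^6 / 8971 = 433.5 m³.
Food-to-microorganism ratio F/M = Q S₀ / (V X) = 744 × 841 / (433.5 × 3670) = 0.3933 d⁻¹.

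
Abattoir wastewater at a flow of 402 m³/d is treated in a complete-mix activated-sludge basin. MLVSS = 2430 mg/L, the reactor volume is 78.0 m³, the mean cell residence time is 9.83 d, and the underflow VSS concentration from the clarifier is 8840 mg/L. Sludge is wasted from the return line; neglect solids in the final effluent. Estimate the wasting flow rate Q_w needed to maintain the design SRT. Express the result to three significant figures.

Wasting from the return line (neglecting effluent solids): Q_w = V·X / (θ_c·X_r) = 78.00 × 2430 / (9.83 × 8840) = 2.181 m³/d.

Q_w ≈ 2.18 m³/d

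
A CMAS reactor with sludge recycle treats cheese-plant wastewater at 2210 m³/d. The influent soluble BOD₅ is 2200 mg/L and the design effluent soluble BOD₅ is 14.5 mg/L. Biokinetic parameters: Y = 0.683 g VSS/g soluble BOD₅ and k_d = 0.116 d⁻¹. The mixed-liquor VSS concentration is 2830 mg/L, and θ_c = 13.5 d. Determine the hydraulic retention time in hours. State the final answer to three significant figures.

From the SRT design equation V = Y Q (S₀−S) θ_c / [X (1 + k_d θ_c)] = 0.683 × 2210 × (2200 − 14.5) × 13.5 / [2830 × (1 + 0.116 × 13.5)] = 4.45×10^7 / 7262 = 6133 m³.
HRT = V/Q = 6133 m³ / 2210 m³·d⁻¹ = 2.775 d × 24 = 66.60 h.

τ ≈ 66.6 h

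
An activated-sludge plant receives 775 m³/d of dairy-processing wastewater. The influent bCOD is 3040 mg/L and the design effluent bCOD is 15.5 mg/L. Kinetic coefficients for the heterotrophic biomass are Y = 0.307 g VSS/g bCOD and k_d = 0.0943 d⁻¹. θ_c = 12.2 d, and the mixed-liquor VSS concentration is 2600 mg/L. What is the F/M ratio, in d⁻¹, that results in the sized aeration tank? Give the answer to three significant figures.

F/M ≈ 0.577 d⁻¹

From the SRT design equation V = Y Q (S₀−S) θ_c / [X (1 + k_d θ_c)] = 0.307 × 775 × (3040 − 15.5) × 12.2 / [2600 × (1 + 0.0943 × 12.2)] = 8.78×10^6 / 5591 = 1570 m³.
Food-to-microorganism ratio F/M = Q S₀ / (V X) = 775 × 3040 / (1570 × 2600) = 0.5771 d⁻¹.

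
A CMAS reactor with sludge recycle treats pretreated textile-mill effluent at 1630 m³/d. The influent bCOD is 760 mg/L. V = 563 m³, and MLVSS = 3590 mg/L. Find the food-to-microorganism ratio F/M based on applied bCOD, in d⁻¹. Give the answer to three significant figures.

F/M ≈ 0.613 d⁻¹

F/M = applied load / biomass = Q·S₀/(V·X) = 1630 × 760 / (563.0 × 3590) = 0.6129 d⁻¹.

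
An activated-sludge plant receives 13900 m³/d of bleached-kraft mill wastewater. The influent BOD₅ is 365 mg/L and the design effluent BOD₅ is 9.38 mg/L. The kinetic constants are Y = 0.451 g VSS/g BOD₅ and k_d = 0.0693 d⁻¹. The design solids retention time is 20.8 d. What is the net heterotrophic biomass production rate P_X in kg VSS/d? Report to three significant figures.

Observed yield with endogenous decay: Y_obs = Y / (1 + k_d·θ_c) = 0.451 / (1 + 0.0693 × 20.8) = 0.451 / 2.441 = 0.1847 g VSS/g BOD₅.
Substrate removed = Q·(S₀ − S) = 13900 m³/d × (365 − 9.38) g/m³ = 4.94×10^6 g/d = 4943 kg/d.
Net biomass production P_X = Y_obs × Q·(S₀ − S) = 0.1847 × 4943 = 913.1 kg VSS/d.

P_X ≈ 913 kg VSS/d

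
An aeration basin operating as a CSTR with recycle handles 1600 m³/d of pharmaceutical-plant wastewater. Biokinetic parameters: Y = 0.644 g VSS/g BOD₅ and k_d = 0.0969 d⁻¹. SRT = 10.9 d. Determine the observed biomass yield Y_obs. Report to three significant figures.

Y_obs ≈ 0.313 g VSS/g BOD₅

The observed yield is Y_obs = Y/(1 + k_d·θ_c) = 0.644 / (1 + 0.0969 × 10.9) = 0.644 / 2.056 = 0.3132 g VSS per g BOD₅ removed.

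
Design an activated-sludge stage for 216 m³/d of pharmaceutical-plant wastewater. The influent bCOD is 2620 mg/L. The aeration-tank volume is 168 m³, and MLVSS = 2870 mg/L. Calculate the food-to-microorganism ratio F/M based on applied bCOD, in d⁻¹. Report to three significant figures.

F/M ≈ 1.17 d⁻¹

Food-to-microorganism ratio F/M = Q S₀ / (V X) = 216 × 2620 / (168.0 × 2870) = 1.174 d⁻¹.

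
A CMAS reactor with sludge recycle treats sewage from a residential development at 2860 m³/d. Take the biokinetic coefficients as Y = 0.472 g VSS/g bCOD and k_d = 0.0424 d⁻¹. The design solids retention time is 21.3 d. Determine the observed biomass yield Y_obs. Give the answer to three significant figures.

Y_obs ≈ 0.248 g VSS/g bCOD

Observed yield with endogenous decay: Y_obs = Y / (1 + k_d·θ_c) = 0.472 / (1 + 0.0424 × 21.3) = 0.472 / 1.903 = 0.2480 g VSS/g bCOD.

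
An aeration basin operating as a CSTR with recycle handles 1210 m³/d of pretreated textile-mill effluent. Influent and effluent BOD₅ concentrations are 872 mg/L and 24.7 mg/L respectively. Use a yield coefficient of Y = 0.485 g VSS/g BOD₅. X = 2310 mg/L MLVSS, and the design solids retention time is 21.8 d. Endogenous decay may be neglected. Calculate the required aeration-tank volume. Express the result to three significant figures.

Biomass mass balance (decay neglected): V·X = Y·Q·(S₀ − S)·θ_c, so V = 0.485 × 1210 × (872 − 24.7) × 21.8 / 2310 = 4693 m³.

V ≈ 4690 m³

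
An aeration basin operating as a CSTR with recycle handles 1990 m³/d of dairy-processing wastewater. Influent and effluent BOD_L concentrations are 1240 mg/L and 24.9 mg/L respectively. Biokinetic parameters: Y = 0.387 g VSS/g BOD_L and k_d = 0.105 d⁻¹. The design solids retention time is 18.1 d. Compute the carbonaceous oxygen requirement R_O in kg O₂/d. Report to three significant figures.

The observed yield is Y_obs = Y/(1 + k_d·θ_c) = 0.387 / (1 + 0.105 × 18.1) = 0.387 / 2.901 = 0.1334 g VSS per g BOD_L removed.
Substrate removed = Q·(S₀ − S) = 1990 m³/d × (1240 − 24.9) g/m³ = 2.42×10^6 g/d = 2418 kg/d.
Net sludge production P_X = 0.1334 × 2418 = 322.6 kg VSS/d.
R_O = Q·(S₀ − S) − 1.42·P_X = 2418 − 1.42 × 322.6 = 1960 kg O₂/d.

R_O ≈ 1960 kg O₂/d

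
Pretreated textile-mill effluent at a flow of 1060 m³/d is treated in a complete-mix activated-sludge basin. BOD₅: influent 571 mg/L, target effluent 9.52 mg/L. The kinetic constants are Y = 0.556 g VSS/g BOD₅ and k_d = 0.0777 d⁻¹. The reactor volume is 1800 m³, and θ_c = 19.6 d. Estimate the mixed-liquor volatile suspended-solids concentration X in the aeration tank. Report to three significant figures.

X = Y·Q·ΔS·θ_c / [V·(1 + k_d θ_c)] = 0.556 × 1060 × (571 − 9.52) × 19.6 / [1800 × (1 + 0.0777 × 19.6)] = 1428 mg/L.

X ≈ 1430 mg/L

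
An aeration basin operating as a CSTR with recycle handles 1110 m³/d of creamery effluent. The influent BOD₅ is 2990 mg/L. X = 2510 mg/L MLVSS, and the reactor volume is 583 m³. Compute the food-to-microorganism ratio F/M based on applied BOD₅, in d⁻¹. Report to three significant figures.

F/M ≈ 2.27 d⁻¹

Food-to-microorganism ratio F/M = Q S₀ / (V X) = 1110 × 2990 / (583.0 × 2510) = 2.268 d⁻¹.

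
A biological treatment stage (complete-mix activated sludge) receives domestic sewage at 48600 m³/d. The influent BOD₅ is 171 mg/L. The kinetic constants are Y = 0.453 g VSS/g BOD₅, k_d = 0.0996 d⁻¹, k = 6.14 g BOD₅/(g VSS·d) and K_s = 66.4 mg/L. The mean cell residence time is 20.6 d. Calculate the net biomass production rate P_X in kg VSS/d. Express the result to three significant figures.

From the Monod/SRT balance for a CMAS, S = K_s·(1+k_d θ_c)/[θ_c·(Y k − k_d) − 1] = 66.4 × (1 + 0.0996 × 20.6) / [20.6 × (0.453 × 6.14 − 0.0996) − 1] = 202.6 / 54.25 = 3.736 mg/L.
Observed yield with endogenous decay: Y_obs = Y / (1 + k_d·θ_c) = 0.453 / (1 + 0.0996 × 20.6) = 0.453 / 3.052 = 0.1484 g VSS/g BOD₅.
Mass of BOD₅ removed per day: Q(S₀ − S) = 48600 × 167.3 g/m³ = 8129 kg/d.
P_X = Y_obs · Q(S₀ − S) = 0.1484 × 8129 = 1207 kg VSS/d.

P_X ≈ 1210 kg VSS/d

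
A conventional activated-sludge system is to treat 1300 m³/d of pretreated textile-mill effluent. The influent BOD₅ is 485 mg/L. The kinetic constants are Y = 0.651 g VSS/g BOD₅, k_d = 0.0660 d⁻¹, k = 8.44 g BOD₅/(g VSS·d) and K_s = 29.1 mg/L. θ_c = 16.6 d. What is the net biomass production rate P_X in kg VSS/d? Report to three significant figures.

From the Monod/SRT balance for a CMAS, S = K_s·(1+k_d θ_c)/[θ_c·(Y k − k_d) − 1] = 29.1 × (1 + 0.0660 × 16.6) / [16.6 × (0.651 × 8.44 − 0.0660) − 1] = 60.98 / 89.11 = 0.6843 mg/L.
The observed yield is Y_obs = Y/(1 + k_d·θ_c) = 0.651 / (1 + 0.0660 × 16.6) = 0.651 / 2.096 = 0.3107 g VSS per g BOD₅ removed.
Q·(S₀ − S) = 1300 × (485 − 0.684) × 10⁻³ = 629.6 kg/d removed.
Net biomass production P_X = Y_obs × Q·(S₀ − S) = 0.3107 × 629.6 = 195.6 kg VSS/d.

P_X ≈ 196 kg VSS/d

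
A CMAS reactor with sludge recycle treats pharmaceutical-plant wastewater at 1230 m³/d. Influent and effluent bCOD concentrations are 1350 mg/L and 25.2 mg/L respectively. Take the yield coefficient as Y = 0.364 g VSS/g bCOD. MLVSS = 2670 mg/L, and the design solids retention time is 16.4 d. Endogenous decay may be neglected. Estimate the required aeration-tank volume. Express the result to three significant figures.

V ≈ 3640 m³

Biomass mass balance (decay neglected): V·X = Y·Q·(S₀ − S)·θ_c, so V = 0.364 × 1230 × (1350 − 25.2) × 16.4 / 2670 = 3643 m³.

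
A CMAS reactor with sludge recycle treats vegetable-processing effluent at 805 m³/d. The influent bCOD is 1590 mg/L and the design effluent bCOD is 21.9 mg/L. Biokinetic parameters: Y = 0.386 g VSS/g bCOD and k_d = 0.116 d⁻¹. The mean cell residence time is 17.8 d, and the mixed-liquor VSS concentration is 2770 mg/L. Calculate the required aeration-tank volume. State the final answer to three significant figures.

V ≈ 1020 m³

From the SRT design equation V = Y Q (S₀−S) θ_c / [X (1 + k_d θ_c)] = 0.386 × 805 × (1590 − 21.9) × 17.8 / [2770 × (1 + 0.116 × 17.8)] = 8.67×10^6 / 8489 = 1022 m³.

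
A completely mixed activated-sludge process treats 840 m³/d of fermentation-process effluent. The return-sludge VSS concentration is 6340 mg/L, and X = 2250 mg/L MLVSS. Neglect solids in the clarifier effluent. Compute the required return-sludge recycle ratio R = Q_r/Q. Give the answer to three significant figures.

R = Q_r/Q = X/(X_r − X) = 2250 / (6340 − 2250) = 0.5501.

R ≈ 0.550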